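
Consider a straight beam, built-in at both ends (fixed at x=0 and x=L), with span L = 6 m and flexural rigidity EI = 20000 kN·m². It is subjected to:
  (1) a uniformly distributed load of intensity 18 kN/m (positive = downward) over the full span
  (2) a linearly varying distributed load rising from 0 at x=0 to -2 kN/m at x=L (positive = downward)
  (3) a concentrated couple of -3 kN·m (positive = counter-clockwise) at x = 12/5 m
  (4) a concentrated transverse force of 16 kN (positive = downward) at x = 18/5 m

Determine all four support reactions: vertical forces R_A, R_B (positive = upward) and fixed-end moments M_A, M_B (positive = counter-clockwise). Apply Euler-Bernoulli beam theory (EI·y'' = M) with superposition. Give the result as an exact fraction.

Load 1 — uniform load w=18 kN/m over full span:
  R_A = wL/2 = 18·6/2 = 54 kN
  M_A = wL²/12 = 18·6²/12 = 54 kN·m
  R_B = wL/2 = 18·6/2 = 54 kN
  M_B = -wL²/12 = -18·6²/12 = -54 kN·m
Load 2 — triangular load w₀=-2 kN/m (0→w₀ over full span):
  R_A = 3w₀L/20 = 3·(-2)·6/20 = -9/5 kN
  M_A = w₀L²/30 = (-2)·6²/30 = -12/5 kN·m
  R_B = 7w₀L/20 = 7·(-2)·6/20 = -21/5 kN
  M_B = -w₀L²/20 = -(-2)·6²/20 = 18/5 kN·m
Load 3 — applied couple M₀=-3 kN·m at a=12/5 m (b=L-a=18/5):
  R_A = 6M₀ab/L³ = 6·(-3)·(12/5)·(18/5)/6³ = -18/25 kN
  M_A = M₀b(2a-b)/L² = (-3)·(18/5)·(2·(12/5)-(18/5))/6² = -9/25 kN·m
  R_B = -6M₀ab/L³ = -6·(-3)·(12/5)·(18/5)/6³ = 18/25 kN
  M_B = M₀a(2b-a)/L² = (-3)·(12/5)·(2·(18/5)-(12/5))/6² = -24/25 kN·m
Load 4 — point force P=16 kN at a=18/5 m (b=L-a=12/5):
  R_A = Pb²(3a+b)/L³ = 16·(12/5)²·(3·(18/5)+(12/5))/6³ = 704/125 kN
  M_A = Pab²/L² = 16·(18/5)·(12/5)²/6² = 1152/125 kN·m
  R_B = Pa²(a+3b)/L³ = 16·(18/5)²·((18/5)+3·(12/5))/6³ = 1296/125 kN
  M_B = -Pa²b/L² = -16·(18/5)²·(12/5)/6² = -1728/125 kN·m
Superposition: R_A = 7139/125 kN, M_A = 7557/125 kN·m, R_B = 7611/125 kN, M_B = -8148/125 kN·m

R_A = 7139/125 kN, M_A = 7557/125 kN·m, R_B = 7611/125 kN, M_B = -8148/125 kN·m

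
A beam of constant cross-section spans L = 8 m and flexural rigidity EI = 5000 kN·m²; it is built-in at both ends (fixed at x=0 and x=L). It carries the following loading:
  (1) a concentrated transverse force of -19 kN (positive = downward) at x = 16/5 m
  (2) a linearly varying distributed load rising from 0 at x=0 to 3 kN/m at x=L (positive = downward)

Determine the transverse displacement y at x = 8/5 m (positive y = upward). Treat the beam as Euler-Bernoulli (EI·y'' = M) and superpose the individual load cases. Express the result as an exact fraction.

Load 1 — point force P=-19 kN at a=16/5 m (b=L-a=24/5):
  y_1 = -Pb²x²(3aL-(3a+b)x)/(6L³EI)  [x≤a] = -(-19)·(24/5)²·(8/5)²·(3·(16/5)·8-(3·(16/5)+(24/5))·(8/5))/(6·8³·5000) = 38304/9765625 m
Load 2 — triangular load w₀=3 kN/m (0→w₀ over full span):
  y_2 = -w₀x²(L-x)²(x+2L)/(120LEI) = -3·(8/5)²·(8-(8/5))²·((8/5)+2·8)/(120·8·5000) = -11264/9765625 m
Superposition: y = Σ y_i = 5408/1953125 m ≈ 0.002769 m

y(8/5) = 5408/1953125 m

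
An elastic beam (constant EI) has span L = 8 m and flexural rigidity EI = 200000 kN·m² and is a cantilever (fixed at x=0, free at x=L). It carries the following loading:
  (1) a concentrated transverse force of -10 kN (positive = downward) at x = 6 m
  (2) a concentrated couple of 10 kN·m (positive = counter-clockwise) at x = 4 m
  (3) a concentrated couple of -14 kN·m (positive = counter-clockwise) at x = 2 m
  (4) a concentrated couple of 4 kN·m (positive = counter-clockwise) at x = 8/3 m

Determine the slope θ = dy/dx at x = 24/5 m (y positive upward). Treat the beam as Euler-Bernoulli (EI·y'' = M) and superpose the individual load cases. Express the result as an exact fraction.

Load 1 — point force P=-10 kN at a=6 m (b=L-a=2):
  θ_1 = -Px(2a-x)/(2EI)  [x≤a] = -(-10)·(24/5)·(2·6-(24/5))/(2·200000) = 27/31250 rad
Load 2 — applied couple M₀=10 kN·m at a=4 m (b=L-a=4):
  θ_2 = M₀a/EI  [x>a] = 10·4/200000 = 1/5000 rad
Load 3 — applied couple M₀=-14 kN·m at a=2 m (b=L-a=6):
  θ_3 = M₀a/EI  [x>a] = (-14)·2/200000 = -7/50000 rad
Load 4 — applied couple M₀=4 kN·m at a=8/3 m (b=L-a=16/3):
  θ_4 = M₀a/EI  [x>a] = 4·(8/3)/200000 = 1/18750 rad
Superposition: θ = Σ θ_i = 733/750000 rad ≈ 0.000977 rad

θ(24/5) = 733/750000 rad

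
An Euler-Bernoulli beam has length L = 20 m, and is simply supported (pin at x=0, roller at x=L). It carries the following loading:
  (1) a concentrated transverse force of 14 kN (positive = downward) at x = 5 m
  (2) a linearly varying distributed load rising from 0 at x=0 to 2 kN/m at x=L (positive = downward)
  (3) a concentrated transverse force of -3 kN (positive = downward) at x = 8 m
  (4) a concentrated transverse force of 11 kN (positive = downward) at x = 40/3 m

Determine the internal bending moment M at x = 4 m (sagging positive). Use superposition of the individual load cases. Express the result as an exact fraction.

M(4) = 1126/15 kN·m

Load 1 — point force P=14 kN at a=5 m (b=L-a=15):
  M_1 = Pbx/L  [x≤a] = 14·15·4/20 = 42 kN·m
Load 2 — triangular load w₀=2 kN/m (0→w₀ over full span):
  M_2 = w₀Lx/6 - w₀x³/(6L) = 2·20·4/6 - 2·4³/(6·20) = 128/5 kN·m
Load 3 — point force P=-3 kN at a=8 m (b=L-a=12):
  M_3 = Pbx/L  [x≤a] = (-3)·12·4/20 = -36/5 kN·m
Load 4 — point force P=11 kN at a=40/3 m (b=L-a=20/3):
  M_4 = Pbx/L  [x≤a] = 11·(20/3)·4/20 = 44/3 kN·m
Superposition: M = Σ M_i = 1126/15 kN·m ≈ 75.066667 kN·m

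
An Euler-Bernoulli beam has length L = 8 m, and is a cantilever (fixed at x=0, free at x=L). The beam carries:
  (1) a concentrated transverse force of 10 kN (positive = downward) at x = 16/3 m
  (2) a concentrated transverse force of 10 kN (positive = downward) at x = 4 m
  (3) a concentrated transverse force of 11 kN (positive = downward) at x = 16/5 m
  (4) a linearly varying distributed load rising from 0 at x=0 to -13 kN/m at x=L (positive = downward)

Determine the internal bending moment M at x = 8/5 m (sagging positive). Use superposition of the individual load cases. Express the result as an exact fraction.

Load 1 — point force P=10 kN at a=16/3 m (b=L-a=8/3):
  M_1 = -P(a-x)  [x≤a] = -10·((16/3)-(8/5)) = -112/3 kN·m
Load 2 — point force P=10 kN at a=4 m (b=L-a=4):
  M_2 = -P(a-x)  [x≤a] = -10·(4-(8/5)) = -24 kN·m
Load 3 — point force P=11 kN at a=16/5 m (b=L-a=24/5):
  M_3 = -P(a-x)  [x≤a] = -11·((16/5)-(8/5)) = -88/5 kN·m
Load 4 — triangular load w₀=-13 kN/m (0→w₀ over full span):
  M_4 = w₀Lx/2 - w₀L²/3 - w₀x³/(6L) = (-13)·8·(8/5)/2 - (-13)·8²/3 - (-13)·(8/5)³/(6·8) = 73216/375 kN·m
Superposition: M = Σ M_i = 43616/375 kN·m ≈ 116.309333 kN·m

M(8/5) = 43616/375 kN·m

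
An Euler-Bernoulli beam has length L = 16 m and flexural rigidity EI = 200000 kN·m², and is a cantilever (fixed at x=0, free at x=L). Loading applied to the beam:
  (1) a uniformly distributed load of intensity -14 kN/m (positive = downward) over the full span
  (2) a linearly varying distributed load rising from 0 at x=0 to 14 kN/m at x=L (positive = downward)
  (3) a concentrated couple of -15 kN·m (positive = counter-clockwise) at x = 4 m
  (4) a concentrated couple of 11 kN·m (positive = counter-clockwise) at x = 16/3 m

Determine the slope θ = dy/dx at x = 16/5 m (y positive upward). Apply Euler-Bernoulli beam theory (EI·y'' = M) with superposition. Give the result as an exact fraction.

θ(16/5) = 13651/1953125 rad

Load 1 — uniform load w=-14 kN/m over full span:
  θ_1 = -wx(x²-3Lx+3L²)/(6EI) = -(-14)·(16/5)·((16/5)²-3·16·(16/5)+3·16²)/(6·200000) = 27328/1171875 rad
Load 2 — triangular load w₀=14 kN/m (0→w₀ over full span):
  θ_2 = (w₀Lx²/4-w₀L²x/3-w₀x⁴/(24L))/EI = (14·16·(16/5)²/4-14·16²·(16/5)/3-14·(16/5)⁴/(24·16))/200000 = -95312/5859375 rad
Load 3 — applied couple M₀=-15 kN·m at a=4 m (b=L-a=12):
  θ_3 = M₀x/EI  [x≤a] = (-15)·(16/5)/200000 = -3/12500 rad
Load 4 — applied couple M₀=11 kN·m at a=16/3 m (b=L-a=32/3):
  θ_4 = M₀x/EI  [x≤a] = 11·(16/5)/200000 = 11/62500 rad
Superposition: θ = Σ θ_i = 13651/1953125 rad ≈ 0.006989 rad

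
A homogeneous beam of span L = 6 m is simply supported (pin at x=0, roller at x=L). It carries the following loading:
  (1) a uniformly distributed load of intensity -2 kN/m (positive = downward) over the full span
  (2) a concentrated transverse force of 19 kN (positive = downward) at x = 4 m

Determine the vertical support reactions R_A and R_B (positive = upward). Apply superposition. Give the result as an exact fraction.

R_A = 1/3 kN, R_B = 20/3 kN

Load 1 — uniform load w=-2 kN/m over full span:
  R_A = wL/2 = (-2)·6/2 = -6 kN
  R_B = wL/2 = (-2)·6/2 = -6 kN
Load 2 — point force P=19 kN at a=4 m (b=L-a=2):
  R_A = Pb/L = 19·2/6 = 19/3 kN
  R_B = Pa/L = 19·4/6 = 38/3 kN
Superposition: R_A = 1/3 kN, R_B = 20/3 kN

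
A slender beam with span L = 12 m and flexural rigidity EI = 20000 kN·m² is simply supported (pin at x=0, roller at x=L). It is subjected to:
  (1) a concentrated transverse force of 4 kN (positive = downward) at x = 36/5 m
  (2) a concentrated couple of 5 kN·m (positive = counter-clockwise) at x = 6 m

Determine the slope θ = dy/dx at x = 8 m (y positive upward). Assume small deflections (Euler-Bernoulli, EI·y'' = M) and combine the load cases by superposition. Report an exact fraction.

Load 1 — point force P=4 kN at a=36/5 m (b=L-a=24/5):
  θ_1 = -Pa(2L²-6Lx+3x²+a²)/(6LEI)  [x>a] = -4·(36/5)·(2·12²-6·12·8+3·8²+(36/5)²)/(6·12·20000) = 69/78125 rad
Load 2 — applied couple M₀=5 kN·m at a=6 m (b=L-a=6):
  θ_2 = (M₀x²/(2L)-M₀(x-a)+C₁)/EI  [x>a] with C₁=M₀(3b²-L²)/(6L)=-5/2 = (5·8²/(2·12)-5·(8-6)+(-5/2))/20000 = 1/24000 rad
Superposition: θ = Σ θ_i = 13873/15000000 rad ≈ 0.000925 rad

θ(8) = 13873/15000000 rad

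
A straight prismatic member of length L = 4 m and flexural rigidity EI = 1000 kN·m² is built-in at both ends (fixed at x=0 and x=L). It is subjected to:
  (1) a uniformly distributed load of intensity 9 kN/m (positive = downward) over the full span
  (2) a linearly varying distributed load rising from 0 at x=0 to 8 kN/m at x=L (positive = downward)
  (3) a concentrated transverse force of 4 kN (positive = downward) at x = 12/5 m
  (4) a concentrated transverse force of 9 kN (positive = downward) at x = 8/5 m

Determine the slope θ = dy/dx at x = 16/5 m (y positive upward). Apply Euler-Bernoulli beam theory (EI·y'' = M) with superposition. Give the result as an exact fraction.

θ(16/5) = 448/46875 rad

Load 1 — uniform load w=9 kN/m over full span:
  θ_1 = -wx(L-x)(L-2x)/(12EI) = -9·(16/5)·(4-(16/5))·(4-2·(16/5))/(12·1000) = 72/15625 rad
Load 2 — triangular load w₀=8 kN/m (0→w₀ over full span):
  θ_2 = -w₀(2x(L-x)(L-2x)(x+2L)+x²(L-x)²)/(120LEI) = -8·(2·(16/5)·(4-(16/5))·(4-2·(16/5))·((16/5)+2·4)+(16/5)²·(4-(16/5))²)/(120·4·1000) = 512/234375 rad
Load 3 — point force P=4 kN at a=12/5 m (b=L-a=8/5):
  θ_3 = Pa²(L-x)(2bL-(3b+a)(L-x))/(2L³EI)  [x>a] = 4·(12/5)²·(4-(16/5))·(2·(8/5)·4-(3·(8/5)+(12/5))·(4-(16/5)))/(2·4³·1000) = 396/390625 rad
Load 4 — point force P=9 kN at a=8/5 m (b=L-a=12/5):
  θ_4 = Pa²(L-x)(2bL-(3b+a)(L-x))/(2L³EI)  [x>a] = 9·(8/5)²·(4-(16/5))·(2·(12/5)·4-(3·(12/5)+(8/5))·(4-(16/5)))/(2·4³·1000) = 684/390625 rad
Superposition: θ = Σ θ_i = 448/46875 rad ≈ 0.009557 rad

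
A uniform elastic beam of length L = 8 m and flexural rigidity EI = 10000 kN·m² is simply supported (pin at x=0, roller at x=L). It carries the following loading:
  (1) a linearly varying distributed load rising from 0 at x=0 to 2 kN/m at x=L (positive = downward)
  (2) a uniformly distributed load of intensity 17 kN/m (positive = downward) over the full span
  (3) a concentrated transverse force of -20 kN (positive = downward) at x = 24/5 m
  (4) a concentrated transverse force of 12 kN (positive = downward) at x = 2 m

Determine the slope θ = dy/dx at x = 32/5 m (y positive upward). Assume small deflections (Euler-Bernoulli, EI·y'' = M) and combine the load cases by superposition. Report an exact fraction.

θ(32/5) = 742663/28125000 rad

Load 1 — triangular load w₀=2 kN/m (0→w₀ over full span):
  θ_1 = -w₀(7L⁴-30L²x²+15x⁴)/(360LEI) = -2·(7·8⁴-30·8²·(32/5)²+15·(32/5)⁴)/(360·8·10000) = 6056/3515625 rad
Load 2 — uniform load w=17 kN/m over full span:
  θ_2 = -w(L³-6Lx²+4x³)/(24EI) = -17·(8³-6·8·(32/5)²+4·(32/5)³)/(24·10000) = 2244/78125 rad
Load 3 — point force P=-20 kN at a=24/5 m (b=L-a=16/5):
  θ_3 = -Pa(2L²-6Lx+3x²+a²)/(6LEI)  [x>a] = -(-20)·(24/5)·(2·8²-6·8·(32/5)+3·(32/5)²+(24/5)²)/(6·8·10000) = -104/15625 rad
Load 4 — point force P=12 kN at a=2 m (b=L-a=6):
  θ_4 = -Pa(2L²-6Lx+3x²+a²)/(6LEI)  [x>a] = -12·2·(2·8²-6·8·(32/5)+3·(32/5)²+2²)/(6·8·10000) = 327/125000 rad
Superposition: θ = Σ θ_i = 742663/28125000 rad ≈ 0.026406 rad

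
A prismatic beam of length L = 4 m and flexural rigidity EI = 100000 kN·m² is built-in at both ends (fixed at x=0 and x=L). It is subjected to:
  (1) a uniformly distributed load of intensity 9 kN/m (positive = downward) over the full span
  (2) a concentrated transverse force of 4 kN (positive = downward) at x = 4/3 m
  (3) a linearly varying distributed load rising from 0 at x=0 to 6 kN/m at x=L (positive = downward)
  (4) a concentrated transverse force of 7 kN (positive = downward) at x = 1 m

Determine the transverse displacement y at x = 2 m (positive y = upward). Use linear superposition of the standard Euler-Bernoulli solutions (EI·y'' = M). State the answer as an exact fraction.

y(2) = -329/3240000 m

Load 1 — uniform load w=9 kN/m over full span:
  y_1 = -wx²(L-x)²/(24EI) = -9·2²·(4-2)²/(24·100000) = -3/50000 m
Load 2 — point force P=4 kN at a=4/3 m (b=L-a=8/3):
  y_2 = -Pa²(L-x)²(3bL-(3b+a)(L-x))/(6L³EI)  [x>a] = -4·(4/3)²·(4-2)²·(3·(8/3)·4-(3·(8/3)+(4/3))·(4-2))/(6·4³·100000) = -1/101250 m
Load 3 — triangular load w₀=6 kN/m (0→w₀ over full span):
  y_3 = -w₀x²(L-x)²(x+2L)/(120LEI) = -6·2²·(4-2)²·(2+2·4)/(120·4·100000) = -1/50000 m
Load 4 — point force P=7 kN at a=1 m (b=L-a=3):
  y_4 = -Pa²(L-x)²(3bL-(3b+a)(L-x))/(6L³EI)  [x>a] = -7·1²·(4-2)²·(3·3·4-(3·3+1)·(4-2))/(6·4³·100000) = -7/600000 m
Superposition: y = Σ y_i = -329/3240000 m ≈ -0.000102 m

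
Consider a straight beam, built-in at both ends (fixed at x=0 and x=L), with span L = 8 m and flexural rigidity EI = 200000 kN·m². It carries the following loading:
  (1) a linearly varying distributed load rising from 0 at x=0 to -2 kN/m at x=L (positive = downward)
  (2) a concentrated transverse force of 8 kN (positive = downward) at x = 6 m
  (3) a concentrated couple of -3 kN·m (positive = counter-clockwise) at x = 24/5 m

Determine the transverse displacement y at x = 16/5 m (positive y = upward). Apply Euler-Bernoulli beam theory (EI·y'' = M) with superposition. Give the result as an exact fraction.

y(16/5) = 2102/146484375 m

Load 1 — triangular load w₀=-2 kN/m (0→w₀ over full span):
  y_1 = -w₀x²(L-x)²(x+2L)/(120LEI) = -(-2)·(16/5)²·(8-(16/5))²·((16/5)+2·8)/(120·8·200000) = 2304/48828125 m
Load 2 — point force P=8 kN at a=6 m (b=L-a=2):
  y_2 = -Pb²x²(3aL-(3a+b)x)/(6L³EI)  [x≤a] = -8·2²·(16/5)²·(3·6·8-(3·6+2)·(16/5))/(6·8³·200000) = -2/46875 m
Load 3 — applied couple M₀=-3 kN·m at a=24/5 m (b=L-a=16/5):
  y_3 = (R_Ax³/6 - M_Ax²/2)/EI  [x≤a] with R_A=-27/50, M_A=-24/25 = ((-27/50)·(16/5)³/6 - (-24/25)·(16/5)²/2)/200000 = 96/9765625 m
Superposition: y = Σ y_i = 2102/146484375 m ≈ 0.000014 m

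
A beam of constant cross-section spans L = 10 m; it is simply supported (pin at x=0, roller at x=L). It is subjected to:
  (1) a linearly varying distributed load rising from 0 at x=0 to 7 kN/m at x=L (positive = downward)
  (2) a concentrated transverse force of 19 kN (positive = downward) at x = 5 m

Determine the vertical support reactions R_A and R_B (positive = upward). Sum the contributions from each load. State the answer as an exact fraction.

Load 1 — triangular load w₀=7 kN/m (0→w₀ over full span):
  R_A = w₀L/6 = 7·10/6 = 35/3 kN
  R_B = w₀L/3 = 7·10/3 = 70/3 kN
Load 2 — point force P=19 kN at a=5 m (b=L-a=5):
  R_A = Pb/L = 19·5/10 = 19/2 kN
  R_B = Pa/L = 19·5/10 = 19/2 kN
Superposition: R_A = 127/6 kN, R_B = 197/6 kN

R_A = 127/6 kN, R_B = 197/6 kN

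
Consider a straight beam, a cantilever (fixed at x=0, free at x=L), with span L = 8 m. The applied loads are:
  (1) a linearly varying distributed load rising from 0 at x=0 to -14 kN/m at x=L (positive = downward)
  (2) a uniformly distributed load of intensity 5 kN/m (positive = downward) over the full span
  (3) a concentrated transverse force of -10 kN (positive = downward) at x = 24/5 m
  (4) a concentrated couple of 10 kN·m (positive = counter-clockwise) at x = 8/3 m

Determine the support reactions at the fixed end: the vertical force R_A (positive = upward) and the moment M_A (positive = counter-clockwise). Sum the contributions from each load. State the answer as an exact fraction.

Load 1 — triangular load w₀=-14 kN/m (0→w₀ over full span):
  R_A = w₀L/2 = (-14)·8/2 = -56 kN
  M_A = w₀L²/3 = (-14)·8²/3 = -896/3 kN·m
Load 2 — uniform load w=5 kN/m over full span:
  R_A = wL = 5·8 = 40 kN
  M_A = wL²/2 = 5·8²/2 = 160 kN·m
Load 3 — point force P=-10 kN at a=24/5 m (b=L-a=16/5):
  R_A = P = (-10) = -10 kN
  M_A = Pa = (-10)·(24/5) = -48 kN·m
Load 4 — applied couple M₀=10 kN·m at a=8/3 m (b=L-a=16/3):
  R_A = 0 kN
  M_A = -M₀ = -10 kN·m
Superposition: R_A = -26 kN, M_A = -590/3 kN·m

R_A = -26 kN, M_A = -590/3 kN·m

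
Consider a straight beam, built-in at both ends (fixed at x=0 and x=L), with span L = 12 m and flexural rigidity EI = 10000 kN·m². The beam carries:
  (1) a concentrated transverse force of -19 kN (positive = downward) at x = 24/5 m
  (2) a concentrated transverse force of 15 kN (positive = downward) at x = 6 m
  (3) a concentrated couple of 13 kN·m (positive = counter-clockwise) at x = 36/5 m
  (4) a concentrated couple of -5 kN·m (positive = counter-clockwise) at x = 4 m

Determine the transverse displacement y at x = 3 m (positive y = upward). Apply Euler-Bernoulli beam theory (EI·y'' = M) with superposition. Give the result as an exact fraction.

Load 1 — point force P=-19 kN at a=24/5 m (b=L-a=36/5):
  y_1 = -Pb²x²(3aL-(3a+b)x)/(6L³EI)  [x≤a] = -(-19)·(36/5)²·3²·(3·(24/5)·12-(3·(24/5)+(36/5))·3)/(6·12³·10000) = 4617/500000 m
Load 2 — point force P=15 kN at a=6 m (b=L-a=6):
  y_2 = -Pb²x²(3aL-(3a+b)x)/(6L³EI)  [x≤a] = -15·6²·3²·(3·6·12-(3·6+6)·3)/(6·12³·10000) = -27/4000 m
Load 3 — applied couple M₀=13 kN·m at a=36/5 m (b=L-a=24/5):
  y_3 = (R_Ax³/6 - M_Ax²/2)/EI  [x≤a] with R_A=39/25, M_A=104/25 = ((39/25)·3³/6 - (104/25)·3²/2)/10000 = -117/100000 m
Load 4 — applied couple M₀=-5 kN·m at a=4 m (b=L-a=8):
  y_4 = (R_Ax³/6 - M_Ax²/2)/EI  [x≤a] with R_A=-5/9, M_A=0 = ((-5/9)·3³/6 - 0·3²/2)/10000 = -1/4000 m
Superposition: y = Σ y_i = 133/125000 m ≈ 0.001064 m

y(3) = 133/125000 m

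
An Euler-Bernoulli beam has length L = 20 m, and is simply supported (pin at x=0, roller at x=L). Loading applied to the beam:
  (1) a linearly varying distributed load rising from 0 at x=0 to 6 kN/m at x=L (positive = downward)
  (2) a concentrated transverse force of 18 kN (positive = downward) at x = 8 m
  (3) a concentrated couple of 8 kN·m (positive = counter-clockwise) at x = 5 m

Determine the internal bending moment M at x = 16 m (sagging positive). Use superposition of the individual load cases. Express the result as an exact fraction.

Load 1 — triangular load w₀=6 kN/m (0→w₀ over full span):
  M_1 = w₀Lx/6 - w₀x³/(6L) = 6·20·16/6 - 6·16³/(6·20) = 576/5 kN·m
Load 2 — point force P=18 kN at a=8 m (b=L-a=12):
  M_2 = Pa(L-x)/L  [x>a] = 18·8·(20-16)/20 = 144/5 kN·m
Load 3 — applied couple M₀=8 kN·m at a=5 m (b=L-a=15):
  M_3 = M₀x/L - M₀  [x>a] = 8·16/20 - 8 = -8/5 kN·m
Superposition: M = Σ M_i = 712/5 kN·m ≈ 142.400000 kN·m

M(16) = 712/5 kN·m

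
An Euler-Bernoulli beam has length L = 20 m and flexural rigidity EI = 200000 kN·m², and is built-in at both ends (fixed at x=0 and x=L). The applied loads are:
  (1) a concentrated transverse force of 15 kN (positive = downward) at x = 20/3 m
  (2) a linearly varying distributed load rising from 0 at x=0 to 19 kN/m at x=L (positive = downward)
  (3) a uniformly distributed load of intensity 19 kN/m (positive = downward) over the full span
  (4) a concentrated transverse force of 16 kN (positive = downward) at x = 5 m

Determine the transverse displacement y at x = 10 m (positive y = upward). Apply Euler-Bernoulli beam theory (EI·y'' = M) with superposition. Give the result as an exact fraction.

Load 1 — point force P=15 kN at a=20/3 m (b=L-a=40/3):
  y_1 = -Pa²(L-x)²(3bL-(3b+a)(L-x))/(6L³EI)  [x>a] = -15·(20/3)²·(20-10)²·(3·(40/3)·20-(3·(40/3)+(20/3))·(20-10))/(6·20³·200000) = -1/432 m
Load 2 — triangular load w₀=19 kN/m (0→w₀ over full span):
  y_2 = -w₀x²(L-x)²(x+2L)/(120LEI) = -19·10²·(20-10)²·(10+2·20)/(120·20·200000) = -19/960 m
Load 3 — uniform load w=19 kN/m over full span:
  y_3 = -wx²(L-x)²/(24EI) = -19·10²·(20-10)²/(24·200000) = -19/480 m
Load 4 — point force P=16 kN at a=5 m (b=L-a=15):
  y_4 = -Pa²(L-x)²(3bL-(3b+a)(L-x))/(6L³EI)  [x>a] = -16·5²·(20-10)²·(3·15·20-(3·15+5)·(20-10))/(6·20³·200000) = -1/600 m
Superposition: y = Σ y_i = -2737/43200 m ≈ -0.063356 m

y(10) = -2737/43200 m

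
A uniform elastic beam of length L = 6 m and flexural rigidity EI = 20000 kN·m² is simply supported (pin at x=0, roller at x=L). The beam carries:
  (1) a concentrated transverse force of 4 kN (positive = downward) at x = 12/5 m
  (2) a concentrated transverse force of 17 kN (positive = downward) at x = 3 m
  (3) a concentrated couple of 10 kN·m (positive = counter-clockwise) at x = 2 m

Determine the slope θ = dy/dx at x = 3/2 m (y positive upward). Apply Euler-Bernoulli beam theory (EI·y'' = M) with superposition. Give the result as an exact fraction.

Load 1 — point force P=4 kN at a=12/5 m (b=L-a=18/5):
  θ_1 = -Pb(L²-b²-3x²)/(6LEI)  [x≤a] = -4·(18/5)·(6²-(18/5)²-3·(3/2)²)/(6·6·20000) = -1629/5000000 rad
Load 2 — point force P=17 kN at a=3 m (b=L-a=3):
  θ_2 = -Pb(L²-b²-3x²)/(6LEI)  [x≤a] = -17·3·(6²-3²-3·(3/2)²)/(6·6·20000) = -459/320000 rad
Load 3 — applied couple M₀=10 kN·m at a=2 m (b=L-a=4):
  θ_3 = (M₀x²/(2L)+C₁)/EI  [x≤a] with C₁=M₀(3b²-L²)/(6L)=10/3 = (10·(3/2)²/(2·6)+(10/3))/20000 = 1/3840 rad
Superposition: θ = Σ θ_i = -179971/120000000 rad ≈ -0.001500 rad

θ(3/2) = -179971/120000000 rad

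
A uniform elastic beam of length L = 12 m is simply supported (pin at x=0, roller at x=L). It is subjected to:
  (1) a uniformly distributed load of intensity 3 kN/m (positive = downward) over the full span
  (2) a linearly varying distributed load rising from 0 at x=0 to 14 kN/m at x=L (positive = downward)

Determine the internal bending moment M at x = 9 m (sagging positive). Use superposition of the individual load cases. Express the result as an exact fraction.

M(9) = 603/4 kN·m

Load 1 — uniform load w=3 kN/m over full span:
  M_1 = wx(L-x)/2 = 3·9·(12-9)/2 = 81/2 kN·m
Load 2 — triangular load w₀=14 kN/m (0→w₀ over full span):
  M_2 = w₀Lx/6 - w₀x³/(6L) = 14·12·9/6 - 14·9³/(6·12) = 441/4 kN·m
Superposition: M = Σ M_i = 603/4 kN·m ≈ 150.750000 kN·m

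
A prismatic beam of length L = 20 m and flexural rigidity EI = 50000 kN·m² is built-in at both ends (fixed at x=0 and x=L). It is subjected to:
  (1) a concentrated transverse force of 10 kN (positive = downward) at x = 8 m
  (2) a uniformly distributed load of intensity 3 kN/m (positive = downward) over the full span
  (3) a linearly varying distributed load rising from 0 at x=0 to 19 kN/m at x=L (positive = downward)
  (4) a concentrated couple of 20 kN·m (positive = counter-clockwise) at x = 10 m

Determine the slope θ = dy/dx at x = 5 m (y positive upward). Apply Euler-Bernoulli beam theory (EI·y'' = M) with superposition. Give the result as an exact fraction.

Load 1 — point force P=10 kN at a=8 m (b=L-a=12):
  θ_1 = -Pb²x(2aL-(3a+b)x)/(2L³EI)  [x≤a] = -10·12²·5·(2·8·20-(3·8+12)·5)/(2·20³·50000) = -63/50000 rad
Load 2 — uniform load w=3 kN/m over full span:
  θ_2 = -wx(L-x)(L-2x)/(12EI) = -3·5·(20-5)·(20-2·5)/(12·50000) = -3/800 rad
Load 3 — triangular load w₀=19 kN/m (0→w₀ over full span):
  θ_3 = -w₀(2x(L-x)(L-2x)(x+2L)+x²(L-x)²)/(120LEI) = -19·(2·5·(20-5)·(20-2·5)·(5+2·20)+5²·(20-5)²)/(120·20·50000) = -741/64000 rad
Load 4 — applied couple M₀=20 kN·m at a=10 m (b=L-a=10):
  θ_4 = (R_Ax²/2 - M_Ax)/EI  [x≤a] with R_A=3/2, M_A=5 = ((3/2)·5²/2 - 5·5)/50000 = -1/8000 rad
Superposition: θ = Σ θ_i = -26741/1600000 rad ≈ -0.016713 rad

θ(5) = -26741/1600000 rad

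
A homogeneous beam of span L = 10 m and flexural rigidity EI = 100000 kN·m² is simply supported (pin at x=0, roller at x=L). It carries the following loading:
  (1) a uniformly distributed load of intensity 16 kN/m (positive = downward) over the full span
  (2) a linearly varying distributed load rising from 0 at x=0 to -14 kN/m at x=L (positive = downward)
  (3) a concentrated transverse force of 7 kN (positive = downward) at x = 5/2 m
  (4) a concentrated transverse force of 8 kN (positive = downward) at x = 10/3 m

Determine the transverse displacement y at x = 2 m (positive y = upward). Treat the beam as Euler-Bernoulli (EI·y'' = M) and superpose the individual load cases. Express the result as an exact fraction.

Load 1 — uniform load w=16 kN/m over full span:
  y_1 = -wx(L³-2Lx²+x³)/(24EI) = -16·2·(10³-2·10·2²+2³)/(24·100000) = -116/9375 m
Load 2 — triangular load w₀=-14 kN/m (0→w₀ over full span):
  y_2 = -w₀x(7L⁴-10L²x²+3x⁴)/(360LEI) = -(-14)·2·(7·10⁴-10·10²·2²+3·2⁴)/(360·10·100000) = 1204/234375 m
Load 3 — point force P=7 kN at a=5/2 m (b=L-a=15/2):
  y_3 = -Pbx(L²-b²-x²)/(6LEI)  [x≤a] = -7·(15/2)·2·(10²-(15/2)²-2²)/(6·10·100000) = -1113/1600000 m
Load 4 — point force P=8 kN at a=10/3 m (b=L-a=20/3):
  y_4 = -Pbx(L²-b²-x²)/(6LEI)  [x≤a] = -8·(20/3)·2·(10²-(20/3)²-2²)/(6·10·100000) = -232/253125 m
Superposition: y = Σ y_i = -28668929/3240000000 m ≈ -0.008848 m

y(2) = -28668929/3240000000 m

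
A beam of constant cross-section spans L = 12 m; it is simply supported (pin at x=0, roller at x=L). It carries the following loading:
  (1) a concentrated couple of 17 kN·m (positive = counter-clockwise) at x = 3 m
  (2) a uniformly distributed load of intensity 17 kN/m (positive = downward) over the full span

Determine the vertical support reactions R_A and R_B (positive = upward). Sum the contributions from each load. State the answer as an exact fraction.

Load 1 — applied couple M₀=17 kN·m at a=3 m (b=L-a=9):
  R_A = M₀/L = 17/12 kN
  R_B = -M₀/L = -17/12 kN
Load 2 — uniform load w=17 kN/m over full span:
  R_A = wL/2 = 17·12/2 = 102 kN
  R_B = wL/2 = 17·12/2 = 102 kN
Superposition: R_A = 1241/12 kN, R_B = 1207/12 kN

R_A = 1241/12 kN, R_B = 1207/12 kN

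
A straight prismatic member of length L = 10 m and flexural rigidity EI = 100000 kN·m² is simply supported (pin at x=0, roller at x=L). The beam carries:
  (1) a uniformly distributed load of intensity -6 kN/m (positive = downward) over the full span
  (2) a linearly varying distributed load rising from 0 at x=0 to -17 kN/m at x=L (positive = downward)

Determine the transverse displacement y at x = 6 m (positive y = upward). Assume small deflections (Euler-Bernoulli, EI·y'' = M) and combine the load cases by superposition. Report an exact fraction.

Load 1 — uniform load w=-6 kN/m over full span:
  y_1 = -wx(L³-2Lx²+x³)/(24EI) = -(-6)·6·(10³-2·10·6²+6³)/(24·100000) = 93/12500 m
Load 2 — triangular load w₀=-17 kN/m (0→w₀ over full span):
  y_2 = -w₀x(7L⁴-10L²x²+3x⁴)/(360LEI) = -(-17)·6·(7·10⁴-10·10²·6²+3·6⁴)/(360·10·100000) = 2516/234375 m
Superposition: y = Σ y_i = 17039/937500 m ≈ 0.018175 m

y(6) = 17039/937500 m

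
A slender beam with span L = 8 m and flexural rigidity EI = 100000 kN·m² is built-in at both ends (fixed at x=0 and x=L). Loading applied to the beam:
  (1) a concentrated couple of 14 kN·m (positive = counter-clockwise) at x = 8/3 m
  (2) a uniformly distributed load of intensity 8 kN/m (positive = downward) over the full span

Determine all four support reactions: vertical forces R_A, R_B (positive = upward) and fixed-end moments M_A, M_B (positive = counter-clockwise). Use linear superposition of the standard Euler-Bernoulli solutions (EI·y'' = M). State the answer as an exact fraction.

Load 1 — applied couple M₀=14 kN·m at a=8/3 m (b=L-a=16/3):
  R_A = 6M₀ab/L³ = 6·14·(8/3)·(16/3)/8³ = 7/3 kN
  M_A = M₀b(2a-b)/L² = 14·(16/3)·(2·(8/3)-(16/3))/8² = 0 kN·m
  R_B = -6M₀ab/L³ = -6·14·(8/3)·(16/3)/8³ = -7/3 kN
  M_B = M₀a(2b-a)/L² = 14·(8/3)·(2·(16/3)-(8/3))/8² = 14/3 kN·m
Load 2 — uniform load w=8 kN/m over full span:
  R_A = wL/2 = 8·8/2 = 32 kN
  M_A = wL²/12 = 8·8²/12 = 128/3 kN·m
  R_B = wL/2 = 8·8/2 = 32 kN
  M_B = -wL²/12 = -8·8²/12 = -128/3 kN·m
Superposition: R_A = 103/3 kN, M_A = 128/3 kN·m, R_B = 89/3 kN, M_B = -38 kN·m

R_A = 103/3 kN, M_A = 128/3 kN·m, R_B = 89/3 kN, M_B = -38 kN·m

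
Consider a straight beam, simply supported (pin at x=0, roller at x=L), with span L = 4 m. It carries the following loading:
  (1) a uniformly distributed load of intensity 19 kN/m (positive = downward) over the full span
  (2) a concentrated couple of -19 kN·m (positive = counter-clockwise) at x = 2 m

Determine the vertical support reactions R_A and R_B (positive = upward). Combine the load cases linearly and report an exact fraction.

R_A = 133/4 kN, R_B = 171/4 kN

Load 1 — uniform load w=19 kN/m over full span:
  R_A = wL/2 = 19·4/2 = 38 kN
  R_B = wL/2 = 19·4/2 = 38 kN
Load 2 — applied couple M₀=-19 kN·m at a=2 m (b=L-a=2):
  R_A = M₀/L = (-19)/4 = -19/4 kN
  R_B = -M₀/L = -(-19)/4 = 19/4 kN
Superposition: R_A = 133/4 kN, R_B = 171/4 kN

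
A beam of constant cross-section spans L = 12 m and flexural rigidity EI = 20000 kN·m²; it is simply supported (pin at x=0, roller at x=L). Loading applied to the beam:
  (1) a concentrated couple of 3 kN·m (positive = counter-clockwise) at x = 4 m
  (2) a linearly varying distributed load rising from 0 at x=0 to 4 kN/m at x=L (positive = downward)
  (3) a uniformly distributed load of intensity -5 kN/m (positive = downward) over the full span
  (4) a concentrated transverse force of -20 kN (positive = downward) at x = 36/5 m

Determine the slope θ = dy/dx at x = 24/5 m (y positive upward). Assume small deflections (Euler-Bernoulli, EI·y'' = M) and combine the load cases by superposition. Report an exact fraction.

θ(24/5) = 40171/6250000 rad

Load 1 — applied couple M₀=3 kN·m at a=4 m (b=L-a=8):
  θ_1 = (M₀x²/(2L)-M₀(x-a)+C₁)/EI  [x>a] with C₁=M₀(3b²-L²)/(6L)=2 = (3·(24/5)²/(2·12)-3·((24/5)-4)+2)/20000 = 31/250000 rad
Load 2 — triangular load w₀=4 kN/m (0→w₀ over full span):
  θ_2 = -w₀(7L⁴-30L²x²+15x⁴)/(360LEI) = -4·(7·12⁴-30·12²·(24/5)²+15·(24/5)⁴)/(360·12·20000) = -969/390625 rad
Load 3 — uniform load w=-5 kN/m over full span:
  θ_3 = -w(L³-6Lx²+4x³)/(24EI) = -(-5)·(12³-6·12·(24/5)²+4·(24/5)³)/(24·20000) = 333/62500 rad
Load 4 — point force P=-20 kN at a=36/5 m (b=L-a=24/5):
  θ_4 = -Pb(L²-b²-3x²)/(6LEI)  [x≤a] = -(-20)·(24/5)·(12²-(24/5)²-3·(24/5)²)/(6·12·20000) = 54/15625 rad
Superposition: θ = Σ θ_i = 40171/6250000 rad ≈ 0.006427 rad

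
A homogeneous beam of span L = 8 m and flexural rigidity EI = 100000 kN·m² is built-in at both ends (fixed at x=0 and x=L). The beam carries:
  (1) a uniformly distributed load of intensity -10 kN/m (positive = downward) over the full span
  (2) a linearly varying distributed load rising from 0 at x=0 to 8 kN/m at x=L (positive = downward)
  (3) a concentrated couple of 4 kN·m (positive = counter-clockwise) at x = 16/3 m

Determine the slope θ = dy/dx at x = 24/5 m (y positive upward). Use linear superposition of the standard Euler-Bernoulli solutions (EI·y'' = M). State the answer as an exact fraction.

θ(24/5) = -247/1953125 rad

Load 1 — uniform load w=-10 kN/m over full span:
  θ_1 = -wx(L-x)(L-2x)/(12EI) = -(-10)·(24/5)·(8-(24/5))·(8-2·(24/5))/(12·100000) = -16/78125 rad
Load 2 — triangular load w₀=8 kN/m (0→w₀ over full span):
  θ_2 = -w₀(2x(L-x)(L-2x)(x+2L)+x²(L-x)²)/(120LEI) = -8·(2·(24/5)·(8-(24/5))·(8-2·(24/5))·((24/5)+2·8)+(24/5)²·(8-(24/5))²)/(120·8·100000) = 128/1953125 rad
Load 3 — applied couple M₀=4 kN·m at a=16/3 m (b=L-a=8/3):
  θ_3 = (R_Ax²/2 - M_Ax)/EI  [x≤a] with R_A=2/3, M_A=4/3 = ((2/3)·(24/5)²/2 - (4/3)·(24/5))/100000 = 1/78125 rad
Superposition: θ = Σ θ_i = -247/1953125 rad ≈ -0.000126 rad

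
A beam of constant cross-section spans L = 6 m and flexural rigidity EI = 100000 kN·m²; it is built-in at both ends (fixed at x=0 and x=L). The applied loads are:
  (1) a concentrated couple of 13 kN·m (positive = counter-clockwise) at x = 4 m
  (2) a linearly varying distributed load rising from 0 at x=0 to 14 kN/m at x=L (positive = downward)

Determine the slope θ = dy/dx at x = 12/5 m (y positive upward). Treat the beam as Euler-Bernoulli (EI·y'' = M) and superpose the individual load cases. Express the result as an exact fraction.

Load 1 — applied couple M₀=13 kN·m at a=4 m (b=L-a=2):
  θ_1 = (R_Ax²/2 - M_Ax)/EI  [x≤a] with R_A=26/9, M_A=13/3 = ((26/9)·(12/5)²/2 - (13/3)·(12/5))/100000 = -13/625000 rad
Load 2 — triangular load w₀=14 kN/m (0→w₀ over full span):
  θ_2 = -w₀(2x(L-x)(L-2x)(x+2L)+x²(L-x)²)/(120LEI) = -14·(2·(12/5)·(6-(12/5))·(6-2·(12/5))·((12/5)+2·6)+(12/5)²·(6-(12/5))²)/(120·6·100000) = -567/7812500 rad
Superposition: θ = Σ θ_i = -1459/15625000 rad ≈ -0.000093 rad

θ(12/5) = -1459/15625000 rad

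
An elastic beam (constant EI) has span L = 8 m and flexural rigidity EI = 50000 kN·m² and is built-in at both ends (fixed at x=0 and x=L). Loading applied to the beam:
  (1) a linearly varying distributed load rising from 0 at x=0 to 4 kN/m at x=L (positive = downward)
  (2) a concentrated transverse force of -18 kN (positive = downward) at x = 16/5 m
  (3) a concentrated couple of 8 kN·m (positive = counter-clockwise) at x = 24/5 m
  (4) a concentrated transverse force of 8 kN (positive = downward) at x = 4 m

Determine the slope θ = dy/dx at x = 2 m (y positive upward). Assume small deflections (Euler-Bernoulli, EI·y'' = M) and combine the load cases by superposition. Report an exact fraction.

θ(2) = 13/6250000 rad

Load 1 — triangular load w₀=4 kN/m (0→w₀ over full span):
  θ_1 = -w₀(2x(L-x)(L-2x)(x+2L)+x²(L-x)²)/(120LEI) = -4·(2·2·(8-2)·(8-2·2)·(2+2·8)+2²·(8-2)²)/(120·8·50000) = -39/250000 rad
Load 2 — point force P=-18 kN at a=16/5 m (b=L-a=24/5):
  θ_2 = -Pb²x(2aL-(3a+b)x)/(2L³EI)  [x≤a] = -(-18)·(24/5)²·2·(2·(16/5)·8-(3·(16/5)+(24/5))·2)/(2·8³·50000) = 567/1562500 rad
Load 3 — applied couple M₀=8 kN·m at a=24/5 m (b=L-a=16/5):
  θ_3 = (R_Ax²/2 - M_Ax)/EI  [x≤a] with R_A=36/25, M_A=64/25 = ((36/25)·2²/2 - (64/25)·2)/50000 = -7/156250 rad
Load 4 — point force P=8 kN at a=4 m (b=L-a=4):
  θ_4 = -Pb²x(2aL-(3a+b)x)/(2L³EI)  [x≤a] = -8·4²·2·(2·4·8-(3·4+4)·2)/(2·8³·50000) = -1/6250 rad
Superposition: θ = Σ θ_i = 13/6250000 rad ≈ 0.000002 rad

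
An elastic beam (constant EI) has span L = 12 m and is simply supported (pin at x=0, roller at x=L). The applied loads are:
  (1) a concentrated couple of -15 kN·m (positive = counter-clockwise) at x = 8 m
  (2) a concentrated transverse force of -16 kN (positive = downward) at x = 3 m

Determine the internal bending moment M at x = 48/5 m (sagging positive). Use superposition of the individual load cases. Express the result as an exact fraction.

M(48/5) = -33/5 kN·m

Load 1 — applied couple M₀=-15 kN·m at a=8 m (b=L-a=4):
  M_1 = M₀x/L - M₀  [x>a] = (-15)·(48/5)/12 - (-15) = 3 kN·m
Load 2 — point force P=-16 kN at a=3 m (b=L-a=9):
  M_2 = Pa(L-x)/L  [x>a] = (-16)·3·(12-(48/5))/12 = -48/5 kN·m
Superposition: M = Σ M_i = -33/5 kN·m ≈ -6.600000 kN·m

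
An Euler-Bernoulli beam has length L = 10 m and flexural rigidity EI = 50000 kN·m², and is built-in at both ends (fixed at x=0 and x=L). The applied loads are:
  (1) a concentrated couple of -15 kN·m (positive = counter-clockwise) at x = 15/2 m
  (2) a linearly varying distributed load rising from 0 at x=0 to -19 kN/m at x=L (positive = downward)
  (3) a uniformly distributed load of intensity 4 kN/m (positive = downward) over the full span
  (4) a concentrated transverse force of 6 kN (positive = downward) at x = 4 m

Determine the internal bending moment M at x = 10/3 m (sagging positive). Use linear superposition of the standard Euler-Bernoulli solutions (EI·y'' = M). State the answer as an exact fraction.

M(10/3) = -176407/32400 kN·m

Load 1 — applied couple M₀=-15 kN·m at a=15/2 m (b=L-a=5/2):
  M_1 = R_Ax - M_A  [x≤a] with R_A=-27/16, M_A=-75/16 = (-27/16)·(10/3) - (-75/16) = -15/16 kN·m
Load 2 — triangular load w₀=-19 kN/m (0→w₀ over full span):
  M_2 = 3w₀Lx/20 - w₀L²/30 - w₀x³/(6L) = 3·(-19)·10·(10/3)/20 - (-19)·10²/30 - (-19)·(10/3)³/(6·10) = -1615/81 kN·m
Load 3 — uniform load w=4 kN/m over full span:
  M_3 = wLx/2 - wL²/12 - wx²/2 = 4·10·(10/3)/2 - 4·10²/12 - 4·(10/3)²/2 = 100/9 kN·m
Load 4 — point force P=6 kN at a=4 m (b=L-a=6):
  M_4 = Pb²(3a+b)x/L³ - Pab²/L²  [x≤a] = 6·6²·(3·4+6)·(10/3)/10³ - 6·4·6²/10² = 108/25 kN·m
Superposition: M = Σ M_i = -176407/32400 kN·m ≈ -5.444660 kN·m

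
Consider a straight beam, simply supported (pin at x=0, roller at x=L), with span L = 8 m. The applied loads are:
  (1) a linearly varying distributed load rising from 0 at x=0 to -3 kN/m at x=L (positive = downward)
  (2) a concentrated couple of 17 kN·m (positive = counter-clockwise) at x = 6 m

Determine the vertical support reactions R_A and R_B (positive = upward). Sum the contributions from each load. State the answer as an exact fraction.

R_A = -15/8 kN, R_B = -81/8 kN

Load 1 — triangular load w₀=-3 kN/m (0→w₀ over full span):
  R_A = w₀L/6 = (-3)·8/6 = -4 kN
  R_B = w₀L/3 = (-3)·8/3 = -8 kN
Load 2 — applied couple M₀=17 kN·m at a=6 m (b=L-a=2):
  R_A = M₀/L = 17/8 kN
  R_B = -M₀/L = -17/8 kN
Superposition: R_A = -15/8 kN, R_B = -81/8 kN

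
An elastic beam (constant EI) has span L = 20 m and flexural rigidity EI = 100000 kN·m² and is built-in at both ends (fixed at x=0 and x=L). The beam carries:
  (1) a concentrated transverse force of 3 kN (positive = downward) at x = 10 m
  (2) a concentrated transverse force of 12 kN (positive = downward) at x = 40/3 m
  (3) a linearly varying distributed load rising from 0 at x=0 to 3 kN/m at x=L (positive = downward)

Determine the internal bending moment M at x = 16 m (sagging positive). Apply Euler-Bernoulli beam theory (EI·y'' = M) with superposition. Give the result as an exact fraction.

Load 1 — point force P=3 kN at a=10 m (b=L-a=10):
  M_1 = Pa²(a+3b)(L-x)/L³ - Pa²b/L²  [x>a] = 3·10²·(10+3·10)·(20-16)/20³ - 3·10²·10/20² = -3/2 kN·m
Load 2 — point force P=12 kN at a=40/3 m (b=L-a=20/3):
  M_2 = Pa²(a+3b)(L-x)/L³ - Pa²b/L²  [x>a] = 12·(40/3)²·((40/3)+3·(20/3))·(20-16)/20³ - 12·(40/3)²·(20/3)/20² = 0 kN·m
Load 3 — triangular load w₀=3 kN/m (0→w₀ over full span):
  M_3 = 3w₀Lx/20 - w₀L²/30 - w₀x³/(6L) = 3·3·20·16/20 - 3·20²/30 - 3·16³/(6·20) = 8/5 kN·m
Superposition: M = Σ M_i = 1/10 kN·m ≈ 0.100000 kN·m

M(16) = 1/10 kN·m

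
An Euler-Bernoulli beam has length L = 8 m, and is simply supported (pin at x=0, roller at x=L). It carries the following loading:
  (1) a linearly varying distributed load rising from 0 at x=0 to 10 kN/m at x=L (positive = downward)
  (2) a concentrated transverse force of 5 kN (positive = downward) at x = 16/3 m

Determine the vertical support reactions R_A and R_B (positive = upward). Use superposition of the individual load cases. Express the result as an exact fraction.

Load 1 — triangular load w₀=10 kN/m (0→w₀ over full span):
  R_A = w₀L/6 = 10·8/6 = 40/3 kN
  R_B = w₀L/3 = 10·8/3 = 80/3 kN
Load 2 — point force P=5 kN at a=16/3 m (b=L-a=8/3):
  R_A = Pb/L = 5·(8/3)/8 = 5/3 kN
  R_B = Pa/L = 5·(16/3)/8 = 10/3 kN
Superposition: R_A = 15 kN, R_B = 30 kN

R_A = 15 kN, R_B = 30 kN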